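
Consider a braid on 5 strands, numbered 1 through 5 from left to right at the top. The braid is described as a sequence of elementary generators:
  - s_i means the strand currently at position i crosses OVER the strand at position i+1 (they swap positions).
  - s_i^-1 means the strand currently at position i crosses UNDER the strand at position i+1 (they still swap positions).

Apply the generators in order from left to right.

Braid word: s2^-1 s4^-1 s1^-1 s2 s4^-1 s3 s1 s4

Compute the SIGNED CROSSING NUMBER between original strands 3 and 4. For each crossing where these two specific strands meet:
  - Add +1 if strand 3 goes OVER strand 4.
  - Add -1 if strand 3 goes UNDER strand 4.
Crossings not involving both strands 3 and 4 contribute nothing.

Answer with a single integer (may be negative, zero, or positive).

Answer: 0

Derivation:
Gen 1: crossing 2x3. Both 3&4? no. Sum: 0
Gen 2: crossing 4x5. Both 3&4? no. Sum: 0
Gen 3: crossing 1x3. Both 3&4? no. Sum: 0
Gen 4: crossing 1x2. Both 3&4? no. Sum: 0
Gen 5: crossing 5x4. Both 3&4? no. Sum: 0
Gen 6: crossing 1x4. Both 3&4? no. Sum: 0
Gen 7: crossing 3x2. Both 3&4? no. Sum: 0
Gen 8: crossing 1x5. Both 3&4? no. Sum: 0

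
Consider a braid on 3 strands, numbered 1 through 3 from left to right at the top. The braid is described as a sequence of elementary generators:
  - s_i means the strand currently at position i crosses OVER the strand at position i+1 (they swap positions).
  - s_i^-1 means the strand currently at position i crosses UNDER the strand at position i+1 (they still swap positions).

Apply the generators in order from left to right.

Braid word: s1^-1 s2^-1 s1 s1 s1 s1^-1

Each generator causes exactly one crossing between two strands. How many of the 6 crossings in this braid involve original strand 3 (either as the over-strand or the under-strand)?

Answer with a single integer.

Answer: 5

Derivation:
Gen 1: crossing 1x2. Involves strand 3? no. Count so far: 0
Gen 2: crossing 1x3. Involves strand 3? yes. Count so far: 1
Gen 3: crossing 2x3. Involves strand 3? yes. Count so far: 2
Gen 4: crossing 3x2. Involves strand 3? yes. Count so far: 3
Gen 5: crossing 2x3. Involves strand 3? yes. Count so far: 4
Gen 6: crossing 3x2. Involves strand 3? yes. Count so far: 5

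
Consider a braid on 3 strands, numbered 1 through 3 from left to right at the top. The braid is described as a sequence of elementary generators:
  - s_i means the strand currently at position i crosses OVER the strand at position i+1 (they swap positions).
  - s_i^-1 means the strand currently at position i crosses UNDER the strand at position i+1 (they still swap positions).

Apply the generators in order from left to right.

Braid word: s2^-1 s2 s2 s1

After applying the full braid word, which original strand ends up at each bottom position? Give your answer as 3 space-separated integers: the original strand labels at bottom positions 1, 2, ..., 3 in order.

Answer: 3 1 2

Derivation:
Gen 1 (s2^-1): strand 2 crosses under strand 3. Perm now: [1 3 2]
Gen 2 (s2): strand 3 crosses over strand 2. Perm now: [1 2 3]
Gen 3 (s2): strand 2 crosses over strand 3. Perm now: [1 3 2]
Gen 4 (s1): strand 1 crosses over strand 3. Perm now: [3 1 2]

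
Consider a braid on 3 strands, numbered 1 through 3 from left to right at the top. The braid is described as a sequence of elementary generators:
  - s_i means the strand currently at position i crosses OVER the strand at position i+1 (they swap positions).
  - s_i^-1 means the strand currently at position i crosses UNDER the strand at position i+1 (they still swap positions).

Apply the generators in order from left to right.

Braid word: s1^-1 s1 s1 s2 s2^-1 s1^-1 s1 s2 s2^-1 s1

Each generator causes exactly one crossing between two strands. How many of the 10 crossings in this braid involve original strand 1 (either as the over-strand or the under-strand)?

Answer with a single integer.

Gen 1: crossing 1x2. Involves strand 1? yes. Count so far: 1
Gen 2: crossing 2x1. Involves strand 1? yes. Count so far: 2
Gen 3: crossing 1x2. Involves strand 1? yes. Count so far: 3
Gen 4: crossing 1x3. Involves strand 1? yes. Count so far: 4
Gen 5: crossing 3x1. Involves strand 1? yes. Count so far: 5
Gen 6: crossing 2x1. Involves strand 1? yes. Count so far: 6
Gen 7: crossing 1x2. Involves strand 1? yes. Count so far: 7
Gen 8: crossing 1x3. Involves strand 1? yes. Count so far: 8
Gen 9: crossing 3x1. Involves strand 1? yes. Count so far: 9
Gen 10: crossing 2x1. Involves strand 1? yes. Count so far: 10

Answer: 10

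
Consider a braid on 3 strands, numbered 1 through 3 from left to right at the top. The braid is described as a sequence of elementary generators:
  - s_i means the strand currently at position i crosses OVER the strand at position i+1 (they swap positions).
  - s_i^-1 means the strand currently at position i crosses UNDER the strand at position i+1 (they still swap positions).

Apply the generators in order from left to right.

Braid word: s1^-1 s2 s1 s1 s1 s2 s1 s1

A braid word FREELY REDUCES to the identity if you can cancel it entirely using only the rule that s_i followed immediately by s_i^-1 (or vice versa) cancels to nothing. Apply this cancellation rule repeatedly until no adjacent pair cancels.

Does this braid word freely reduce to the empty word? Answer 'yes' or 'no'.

Gen 1 (s1^-1): push. Stack: [s1^-1]
Gen 2 (s2): push. Stack: [s1^-1 s2]
Gen 3 (s1): push. Stack: [s1^-1 s2 s1]
Gen 4 (s1): push. Stack: [s1^-1 s2 s1 s1]
Gen 5 (s1): push. Stack: [s1^-1 s2 s1 s1 s1]
Gen 6 (s2): push. Stack: [s1^-1 s2 s1 s1 s1 s2]
Gen 7 (s1): push. Stack: [s1^-1 s2 s1 s1 s1 s2 s1]
Gen 8 (s1): push. Stack: [s1^-1 s2 s1 s1 s1 s2 s1 s1]
Reduced word: s1^-1 s2 s1 s1 s1 s2 s1 s1

Answer: no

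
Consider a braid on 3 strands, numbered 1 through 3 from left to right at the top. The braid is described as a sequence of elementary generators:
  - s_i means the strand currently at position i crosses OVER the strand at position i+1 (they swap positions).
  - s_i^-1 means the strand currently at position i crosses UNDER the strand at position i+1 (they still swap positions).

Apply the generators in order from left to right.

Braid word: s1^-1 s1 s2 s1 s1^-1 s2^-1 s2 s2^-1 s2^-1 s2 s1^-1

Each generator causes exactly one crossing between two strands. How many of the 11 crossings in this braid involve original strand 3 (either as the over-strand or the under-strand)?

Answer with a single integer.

Answer: 8

Derivation:
Gen 1: crossing 1x2. Involves strand 3? no. Count so far: 0
Gen 2: crossing 2x1. Involves strand 3? no. Count so far: 0
Gen 3: crossing 2x3. Involves strand 3? yes. Count so far: 1
Gen 4: crossing 1x3. Involves strand 3? yes. Count so far: 2
Gen 5: crossing 3x1. Involves strand 3? yes. Count so far: 3
Gen 6: crossing 3x2. Involves strand 3? yes. Count so far: 4
Gen 7: crossing 2x3. Involves strand 3? yes. Count so far: 5
Gen 8: crossing 3x2. Involves strand 3? yes. Count so far: 6
Gen 9: crossing 2x3. Involves strand 3? yes. Count so far: 7
Gen 10: crossing 3x2. Involves strand 3? yes. Count so far: 8
Gen 11: crossing 1x2. Involves strand 3? no. Count so far: 8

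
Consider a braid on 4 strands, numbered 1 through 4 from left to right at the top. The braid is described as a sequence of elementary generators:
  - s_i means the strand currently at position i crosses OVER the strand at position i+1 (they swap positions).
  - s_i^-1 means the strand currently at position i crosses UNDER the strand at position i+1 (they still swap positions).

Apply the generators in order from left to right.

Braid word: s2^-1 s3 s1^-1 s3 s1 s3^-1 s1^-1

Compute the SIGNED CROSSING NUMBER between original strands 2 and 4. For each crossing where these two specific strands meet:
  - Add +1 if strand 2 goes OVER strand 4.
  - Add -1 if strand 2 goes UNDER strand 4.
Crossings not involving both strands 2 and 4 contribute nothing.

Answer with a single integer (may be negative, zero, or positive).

Answer: -1

Derivation:
Gen 1: crossing 2x3. Both 2&4? no. Sum: 0
Gen 2: 2 over 4. Both 2&4? yes. Contrib: +1. Sum: 1
Gen 3: crossing 1x3. Both 2&4? no. Sum: 1
Gen 4: 4 over 2. Both 2&4? yes. Contrib: -1. Sum: 0
Gen 5: crossing 3x1. Both 2&4? no. Sum: 0
Gen 6: 2 under 4. Both 2&4? yes. Contrib: -1. Sum: -1
Gen 7: crossing 1x3. Both 2&4? no. Sum: -1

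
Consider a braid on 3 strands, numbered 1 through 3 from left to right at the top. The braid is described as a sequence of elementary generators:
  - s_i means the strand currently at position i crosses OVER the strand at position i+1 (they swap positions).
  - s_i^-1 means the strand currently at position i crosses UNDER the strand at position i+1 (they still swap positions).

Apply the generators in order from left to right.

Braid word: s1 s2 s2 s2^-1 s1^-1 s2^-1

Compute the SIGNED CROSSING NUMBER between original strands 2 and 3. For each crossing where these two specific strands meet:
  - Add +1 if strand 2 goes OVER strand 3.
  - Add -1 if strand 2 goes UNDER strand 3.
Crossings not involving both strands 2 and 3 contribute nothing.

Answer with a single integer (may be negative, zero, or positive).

Answer: -1

Derivation:
Gen 1: crossing 1x2. Both 2&3? no. Sum: 0
Gen 2: crossing 1x3. Both 2&3? no. Sum: 0
Gen 3: crossing 3x1. Both 2&3? no. Sum: 0
Gen 4: crossing 1x3. Both 2&3? no. Sum: 0
Gen 5: 2 under 3. Both 2&3? yes. Contrib: -1. Sum: -1
Gen 6: crossing 2x1. Both 2&3? no. Sum: -1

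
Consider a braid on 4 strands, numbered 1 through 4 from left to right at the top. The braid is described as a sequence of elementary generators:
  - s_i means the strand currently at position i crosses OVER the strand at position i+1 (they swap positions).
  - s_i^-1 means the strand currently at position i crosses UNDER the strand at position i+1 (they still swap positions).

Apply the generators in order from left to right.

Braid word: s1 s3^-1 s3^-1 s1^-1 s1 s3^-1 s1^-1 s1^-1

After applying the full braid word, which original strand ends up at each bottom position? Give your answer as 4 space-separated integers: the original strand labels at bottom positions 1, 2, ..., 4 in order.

Gen 1 (s1): strand 1 crosses over strand 2. Perm now: [2 1 3 4]
Gen 2 (s3^-1): strand 3 crosses under strand 4. Perm now: [2 1 4 3]
Gen 3 (s3^-1): strand 4 crosses under strand 3. Perm now: [2 1 3 4]
Gen 4 (s1^-1): strand 2 crosses under strand 1. Perm now: [1 2 3 4]
Gen 5 (s1): strand 1 crosses over strand 2. Perm now: [2 1 3 4]
Gen 6 (s3^-1): strand 3 crosses under strand 4. Perm now: [2 1 4 3]
Gen 7 (s1^-1): strand 2 crosses under strand 1. Perm now: [1 2 4 3]
Gen 8 (s1^-1): strand 1 crosses under strand 2. Perm now: [2 1 4 3]

Answer: 2 1 4 3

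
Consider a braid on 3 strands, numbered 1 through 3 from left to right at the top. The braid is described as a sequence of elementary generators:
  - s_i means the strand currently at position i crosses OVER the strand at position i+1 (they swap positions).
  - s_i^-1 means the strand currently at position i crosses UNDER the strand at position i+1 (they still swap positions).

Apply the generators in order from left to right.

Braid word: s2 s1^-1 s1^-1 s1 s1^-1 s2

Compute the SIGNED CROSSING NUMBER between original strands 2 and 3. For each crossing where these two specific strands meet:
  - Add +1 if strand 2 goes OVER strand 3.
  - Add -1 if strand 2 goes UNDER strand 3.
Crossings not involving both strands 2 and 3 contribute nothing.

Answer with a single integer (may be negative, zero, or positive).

Answer: 0

Derivation:
Gen 1: 2 over 3. Both 2&3? yes. Contrib: +1. Sum: 1
Gen 2: crossing 1x3. Both 2&3? no. Sum: 1
Gen 3: crossing 3x1. Both 2&3? no. Sum: 1
Gen 4: crossing 1x3. Both 2&3? no. Sum: 1
Gen 5: crossing 3x1. Both 2&3? no. Sum: 1
Gen 6: 3 over 2. Both 2&3? yes. Contrib: -1. Sum: 0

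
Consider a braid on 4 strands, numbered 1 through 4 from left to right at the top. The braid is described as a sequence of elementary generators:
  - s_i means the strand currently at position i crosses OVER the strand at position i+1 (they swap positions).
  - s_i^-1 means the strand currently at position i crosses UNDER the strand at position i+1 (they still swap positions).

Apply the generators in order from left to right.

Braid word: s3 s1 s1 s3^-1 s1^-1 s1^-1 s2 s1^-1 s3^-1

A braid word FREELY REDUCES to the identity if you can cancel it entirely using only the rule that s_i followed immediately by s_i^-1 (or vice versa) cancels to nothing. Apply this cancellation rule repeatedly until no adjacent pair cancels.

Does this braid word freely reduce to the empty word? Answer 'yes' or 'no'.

Answer: no

Derivation:
Gen 1 (s3): push. Stack: [s3]
Gen 2 (s1): push. Stack: [s3 s1]
Gen 3 (s1): push. Stack: [s3 s1 s1]
Gen 4 (s3^-1): push. Stack: [s3 s1 s1 s3^-1]
Gen 5 (s1^-1): push. Stack: [s3 s1 s1 s3^-1 s1^-1]
Gen 6 (s1^-1): push. Stack: [s3 s1 s1 s3^-1 s1^-1 s1^-1]
Gen 7 (s2): push. Stack: [s3 s1 s1 s3^-1 s1^-1 s1^-1 s2]
Gen 8 (s1^-1): push. Stack: [s3 s1 s1 s3^-1 s1^-1 s1^-1 s2 s1^-1]
Gen 9 (s3^-1): push. Stack: [s3 s1 s1 s3^-1 s1^-1 s1^-1 s2 s1^-1 s3^-1]
Reduced word: s3 s1 s1 s3^-1 s1^-1 s1^-1 s2 s1^-1 s3^-1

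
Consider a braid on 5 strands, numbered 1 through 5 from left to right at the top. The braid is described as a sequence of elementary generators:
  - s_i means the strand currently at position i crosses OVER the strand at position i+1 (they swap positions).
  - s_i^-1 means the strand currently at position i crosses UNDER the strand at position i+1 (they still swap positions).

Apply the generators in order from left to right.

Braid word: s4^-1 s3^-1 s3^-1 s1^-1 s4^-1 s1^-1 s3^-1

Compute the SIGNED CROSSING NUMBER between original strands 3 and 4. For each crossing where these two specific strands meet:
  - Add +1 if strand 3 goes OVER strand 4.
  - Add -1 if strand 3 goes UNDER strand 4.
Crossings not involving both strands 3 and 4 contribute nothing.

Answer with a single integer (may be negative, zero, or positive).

Answer: -1

Derivation:
Gen 1: crossing 4x5. Both 3&4? no. Sum: 0
Gen 2: crossing 3x5. Both 3&4? no. Sum: 0
Gen 3: crossing 5x3. Both 3&4? no. Sum: 0
Gen 4: crossing 1x2. Both 3&4? no. Sum: 0
Gen 5: crossing 5x4. Both 3&4? no. Sum: 0
Gen 6: crossing 2x1. Both 3&4? no. Sum: 0
Gen 7: 3 under 4. Both 3&4? yes. Contrib: -1. Sum: -1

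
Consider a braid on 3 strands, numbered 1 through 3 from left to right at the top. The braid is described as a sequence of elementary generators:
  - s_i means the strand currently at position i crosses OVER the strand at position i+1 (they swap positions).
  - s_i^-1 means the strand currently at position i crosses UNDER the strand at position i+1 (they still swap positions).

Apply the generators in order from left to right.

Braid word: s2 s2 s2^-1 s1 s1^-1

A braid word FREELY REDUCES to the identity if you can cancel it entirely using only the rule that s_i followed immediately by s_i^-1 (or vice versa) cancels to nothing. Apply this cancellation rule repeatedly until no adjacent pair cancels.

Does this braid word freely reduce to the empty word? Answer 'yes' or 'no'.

Answer: no

Derivation:
Gen 1 (s2): push. Stack: [s2]
Gen 2 (s2): push. Stack: [s2 s2]
Gen 3 (s2^-1): cancels prior s2. Stack: [s2]
Gen 4 (s1): push. Stack: [s2 s1]
Gen 5 (s1^-1): cancels prior s1. Stack: [s2]
Reduced word: s2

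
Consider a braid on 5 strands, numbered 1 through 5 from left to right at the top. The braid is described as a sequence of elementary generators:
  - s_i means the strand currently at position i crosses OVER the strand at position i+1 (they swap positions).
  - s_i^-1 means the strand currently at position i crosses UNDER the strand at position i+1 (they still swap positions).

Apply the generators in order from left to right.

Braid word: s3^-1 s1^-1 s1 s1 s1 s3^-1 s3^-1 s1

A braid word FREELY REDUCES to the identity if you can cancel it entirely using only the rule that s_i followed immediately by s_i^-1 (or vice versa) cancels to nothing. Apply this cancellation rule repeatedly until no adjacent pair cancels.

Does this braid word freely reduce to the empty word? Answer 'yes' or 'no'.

Answer: no

Derivation:
Gen 1 (s3^-1): push. Stack: [s3^-1]
Gen 2 (s1^-1): push. Stack: [s3^-1 s1^-1]
Gen 3 (s1): cancels prior s1^-1. Stack: [s3^-1]
Gen 4 (s1): push. Stack: [s3^-1 s1]
Gen 5 (s1): push. Stack: [s3^-1 s1 s1]
Gen 6 (s3^-1): push. Stack: [s3^-1 s1 s1 s3^-1]
Gen 7 (s3^-1): push. Stack: [s3^-1 s1 s1 s3^-1 s3^-1]
Gen 8 (s1): push. Stack: [s3^-1 s1 s1 s3^-1 s3^-1 s1]
Reduced word: s3^-1 s1 s1 s3^-1 s3^-1 s1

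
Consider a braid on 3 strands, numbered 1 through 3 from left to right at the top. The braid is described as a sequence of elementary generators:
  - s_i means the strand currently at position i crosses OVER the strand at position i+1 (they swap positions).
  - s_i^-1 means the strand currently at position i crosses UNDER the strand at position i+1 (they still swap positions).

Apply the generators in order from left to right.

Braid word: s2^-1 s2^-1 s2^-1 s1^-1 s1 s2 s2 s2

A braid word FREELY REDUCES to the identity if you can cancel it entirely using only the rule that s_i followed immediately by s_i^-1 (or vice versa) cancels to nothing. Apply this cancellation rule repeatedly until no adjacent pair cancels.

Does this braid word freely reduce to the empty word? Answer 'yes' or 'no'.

Gen 1 (s2^-1): push. Stack: [s2^-1]
Gen 2 (s2^-1): push. Stack: [s2^-1 s2^-1]
Gen 3 (s2^-1): push. Stack: [s2^-1 s2^-1 s2^-1]
Gen 4 (s1^-1): push. Stack: [s2^-1 s2^-1 s2^-1 s1^-1]
Gen 5 (s1): cancels prior s1^-1. Stack: [s2^-1 s2^-1 s2^-1]
Gen 6 (s2): cancels prior s2^-1. Stack: [s2^-1 s2^-1]
Gen 7 (s2): cancels prior s2^-1. Stack: [s2^-1]
Gen 8 (s2): cancels prior s2^-1. Stack: []
Reduced word: (empty)

Answer: yes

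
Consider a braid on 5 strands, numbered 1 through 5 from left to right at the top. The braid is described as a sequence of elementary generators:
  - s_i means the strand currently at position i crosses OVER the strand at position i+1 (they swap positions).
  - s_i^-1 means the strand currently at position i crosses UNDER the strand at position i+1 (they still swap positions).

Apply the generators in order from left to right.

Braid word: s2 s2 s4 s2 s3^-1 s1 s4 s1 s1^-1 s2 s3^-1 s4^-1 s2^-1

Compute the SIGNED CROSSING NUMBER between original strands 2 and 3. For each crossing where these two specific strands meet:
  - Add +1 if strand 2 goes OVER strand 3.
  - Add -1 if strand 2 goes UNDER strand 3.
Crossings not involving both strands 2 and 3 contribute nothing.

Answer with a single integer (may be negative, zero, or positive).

Answer: 1

Derivation:
Gen 1: 2 over 3. Both 2&3? yes. Contrib: +1. Sum: 1
Gen 2: 3 over 2. Both 2&3? yes. Contrib: -1. Sum: 0
Gen 3: crossing 4x5. Both 2&3? no. Sum: 0
Gen 4: 2 over 3. Both 2&3? yes. Contrib: +1. Sum: 1
Gen 5: crossing 2x5. Both 2&3? no. Sum: 1
Gen 6: crossing 1x3. Both 2&3? no. Sum: 1
Gen 7: crossing 2x4. Both 2&3? no. Sum: 1
Gen 8: crossing 3x1. Both 2&3? no. Sum: 1
Gen 9: crossing 1x3. Both 2&3? no. Sum: 1
Gen 10: crossing 1x5. Both 2&3? no. Sum: 1
Gen 11: crossing 1x4. Both 2&3? no. Sum: 1
Gen 12: crossing 1x2. Both 2&3? no. Sum: 1
Gen 13: crossing 5x4. Both 2&3? no. Sum: 1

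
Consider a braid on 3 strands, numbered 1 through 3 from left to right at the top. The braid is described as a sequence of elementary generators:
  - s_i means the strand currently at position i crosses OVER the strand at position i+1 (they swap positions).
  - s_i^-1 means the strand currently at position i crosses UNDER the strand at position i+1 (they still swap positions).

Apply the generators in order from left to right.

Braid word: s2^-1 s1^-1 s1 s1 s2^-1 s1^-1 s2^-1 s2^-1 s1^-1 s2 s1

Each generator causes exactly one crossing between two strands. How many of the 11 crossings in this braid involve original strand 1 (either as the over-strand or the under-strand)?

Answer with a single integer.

Answer: 8

Derivation:
Gen 1: crossing 2x3. Involves strand 1? no. Count so far: 0
Gen 2: crossing 1x3. Involves strand 1? yes. Count so far: 1
Gen 3: crossing 3x1. Involves strand 1? yes. Count so far: 2
Gen 4: crossing 1x3. Involves strand 1? yes. Count so far: 3
Gen 5: crossing 1x2. Involves strand 1? yes. Count so far: 4
Gen 6: crossing 3x2. Involves strand 1? no. Count so far: 4
Gen 7: crossing 3x1. Involves strand 1? yes. Count so far: 5
Gen 8: crossing 1x3. Involves strand 1? yes. Count so far: 6
Gen 9: crossing 2x3. Involves strand 1? no. Count so far: 6
Gen 10: crossing 2x1. Involves strand 1? yes. Count so far: 7
Gen 11: crossing 3x1. Involves strand 1? yes. Count so far: 8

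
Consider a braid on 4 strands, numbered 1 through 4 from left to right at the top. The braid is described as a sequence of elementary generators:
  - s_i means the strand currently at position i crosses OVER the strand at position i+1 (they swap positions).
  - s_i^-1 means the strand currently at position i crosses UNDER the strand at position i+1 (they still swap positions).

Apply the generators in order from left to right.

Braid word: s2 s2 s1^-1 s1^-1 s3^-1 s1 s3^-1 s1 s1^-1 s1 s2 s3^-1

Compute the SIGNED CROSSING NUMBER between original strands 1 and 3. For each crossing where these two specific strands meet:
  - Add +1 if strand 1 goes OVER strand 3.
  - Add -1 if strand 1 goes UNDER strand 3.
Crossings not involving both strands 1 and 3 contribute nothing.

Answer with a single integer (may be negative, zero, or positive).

Gen 1: crossing 2x3. Both 1&3? no. Sum: 0
Gen 2: crossing 3x2. Both 1&3? no. Sum: 0
Gen 3: crossing 1x2. Both 1&3? no. Sum: 0
Gen 4: crossing 2x1. Both 1&3? no. Sum: 0
Gen 5: crossing 3x4. Both 1&3? no. Sum: 0
Gen 6: crossing 1x2. Both 1&3? no. Sum: 0
Gen 7: crossing 4x3. Both 1&3? no. Sum: 0
Gen 8: crossing 2x1. Both 1&3? no. Sum: 0
Gen 9: crossing 1x2. Both 1&3? no. Sum: 0
Gen 10: crossing 2x1. Both 1&3? no. Sum: 0
Gen 11: crossing 2x3. Both 1&3? no. Sum: 0
Gen 12: crossing 2x4. Both 1&3? no. Sum: 0

Answer: 0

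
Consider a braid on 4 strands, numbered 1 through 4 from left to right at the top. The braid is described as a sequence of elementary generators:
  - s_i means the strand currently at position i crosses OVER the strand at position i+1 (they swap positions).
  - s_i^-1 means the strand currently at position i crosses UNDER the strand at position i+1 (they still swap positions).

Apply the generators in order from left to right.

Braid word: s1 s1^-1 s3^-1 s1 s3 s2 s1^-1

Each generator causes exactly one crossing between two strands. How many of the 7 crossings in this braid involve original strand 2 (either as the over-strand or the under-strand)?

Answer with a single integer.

Gen 1: crossing 1x2. Involves strand 2? yes. Count so far: 1
Gen 2: crossing 2x1. Involves strand 2? yes. Count so far: 2
Gen 3: crossing 3x4. Involves strand 2? no. Count so far: 2
Gen 4: crossing 1x2. Involves strand 2? yes. Count so far: 3
Gen 5: crossing 4x3. Involves strand 2? no. Count so far: 3
Gen 6: crossing 1x3. Involves strand 2? no. Count so far: 3
Gen 7: crossing 2x3. Involves strand 2? yes. Count so far: 4

Answer: 4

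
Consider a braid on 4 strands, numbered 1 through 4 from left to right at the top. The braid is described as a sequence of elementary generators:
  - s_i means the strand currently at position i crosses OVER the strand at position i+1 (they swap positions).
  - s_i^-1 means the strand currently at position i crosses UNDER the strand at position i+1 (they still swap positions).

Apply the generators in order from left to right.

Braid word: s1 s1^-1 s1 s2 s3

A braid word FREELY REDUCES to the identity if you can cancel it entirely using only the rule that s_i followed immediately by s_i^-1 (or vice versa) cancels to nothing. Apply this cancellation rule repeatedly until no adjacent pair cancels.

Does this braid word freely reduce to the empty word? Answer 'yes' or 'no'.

Gen 1 (s1): push. Stack: [s1]
Gen 2 (s1^-1): cancels prior s1. Stack: []
Gen 3 (s1): push. Stack: [s1]
Gen 4 (s2): push. Stack: [s1 s2]
Gen 5 (s3): push. Stack: [s1 s2 s3]
Reduced word: s1 s2 s3

Answer: no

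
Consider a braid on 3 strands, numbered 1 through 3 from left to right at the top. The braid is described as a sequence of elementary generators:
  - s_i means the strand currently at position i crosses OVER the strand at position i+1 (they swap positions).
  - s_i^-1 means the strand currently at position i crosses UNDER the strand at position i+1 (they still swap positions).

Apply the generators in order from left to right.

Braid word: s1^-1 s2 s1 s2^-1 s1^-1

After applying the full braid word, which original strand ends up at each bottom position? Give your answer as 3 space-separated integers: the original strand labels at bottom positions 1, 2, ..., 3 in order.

Answer: 1 3 2

Derivation:
Gen 1 (s1^-1): strand 1 crosses under strand 2. Perm now: [2 1 3]
Gen 2 (s2): strand 1 crosses over strand 3. Perm now: [2 3 1]
Gen 3 (s1): strand 2 crosses over strand 3. Perm now: [3 2 1]
Gen 4 (s2^-1): strand 2 crosses under strand 1. Perm now: [3 1 2]
Gen 5 (s1^-1): strand 3 crosses under strand 1. Perm now: [1 3 2]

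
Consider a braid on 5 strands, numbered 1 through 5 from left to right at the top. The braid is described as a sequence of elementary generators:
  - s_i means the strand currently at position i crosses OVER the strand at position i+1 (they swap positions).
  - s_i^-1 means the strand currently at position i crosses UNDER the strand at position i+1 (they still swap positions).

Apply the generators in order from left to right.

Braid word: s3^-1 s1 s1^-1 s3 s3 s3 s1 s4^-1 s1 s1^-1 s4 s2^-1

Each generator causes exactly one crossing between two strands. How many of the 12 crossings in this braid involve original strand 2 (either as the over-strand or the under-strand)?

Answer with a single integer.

Gen 1: crossing 3x4. Involves strand 2? no. Count so far: 0
Gen 2: crossing 1x2. Involves strand 2? yes. Count so far: 1
Gen 3: crossing 2x1. Involves strand 2? yes. Count so far: 2
Gen 4: crossing 4x3. Involves strand 2? no. Count so far: 2
Gen 5: crossing 3x4. Involves strand 2? no. Count so far: 2
Gen 6: crossing 4x3. Involves strand 2? no. Count so far: 2
Gen 7: crossing 1x2. Involves strand 2? yes. Count so far: 3
Gen 8: crossing 4x5. Involves strand 2? no. Count so far: 3
Gen 9: crossing 2x1. Involves strand 2? yes. Count so far: 4
Gen 10: crossing 1x2. Involves strand 2? yes. Count so far: 5
Gen 11: crossing 5x4. Involves strand 2? no. Count so far: 5
Gen 12: crossing 1x3. Involves strand 2? no. Count so far: 5

Answer: 5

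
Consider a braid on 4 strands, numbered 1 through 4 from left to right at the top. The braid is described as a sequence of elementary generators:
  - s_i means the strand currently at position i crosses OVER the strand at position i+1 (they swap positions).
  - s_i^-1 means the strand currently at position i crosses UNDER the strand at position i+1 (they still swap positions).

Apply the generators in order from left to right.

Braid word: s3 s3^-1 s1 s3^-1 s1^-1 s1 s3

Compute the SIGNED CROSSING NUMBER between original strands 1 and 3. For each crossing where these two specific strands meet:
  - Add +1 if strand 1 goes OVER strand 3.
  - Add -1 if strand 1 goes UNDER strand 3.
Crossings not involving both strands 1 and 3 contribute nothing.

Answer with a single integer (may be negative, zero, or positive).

Gen 1: crossing 3x4. Both 1&3? no. Sum: 0
Gen 2: crossing 4x3. Both 1&3? no. Sum: 0
Gen 3: crossing 1x2. Both 1&3? no. Sum: 0
Gen 4: crossing 3x4. Both 1&3? no. Sum: 0
Gen 5: crossing 2x1. Both 1&3? no. Sum: 0
Gen 6: crossing 1x2. Both 1&3? no. Sum: 0
Gen 7: crossing 4x3. Both 1&3? no. Sum: 0

Answer: 0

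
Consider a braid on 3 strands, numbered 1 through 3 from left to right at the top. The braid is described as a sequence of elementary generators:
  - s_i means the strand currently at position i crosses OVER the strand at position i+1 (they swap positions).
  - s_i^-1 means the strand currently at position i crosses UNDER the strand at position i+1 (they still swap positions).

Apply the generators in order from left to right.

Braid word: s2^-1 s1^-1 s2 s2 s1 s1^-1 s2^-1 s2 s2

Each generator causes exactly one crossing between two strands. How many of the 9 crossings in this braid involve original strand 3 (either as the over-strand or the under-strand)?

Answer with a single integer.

Answer: 4

Derivation:
Gen 1: crossing 2x3. Involves strand 3? yes. Count so far: 1
Gen 2: crossing 1x3. Involves strand 3? yes. Count so far: 2
Gen 3: crossing 1x2. Involves strand 3? no. Count so far: 2
Gen 4: crossing 2x1. Involves strand 3? no. Count so far: 2
Gen 5: crossing 3x1. Involves strand 3? yes. Count so far: 3
Gen 6: crossing 1x3. Involves strand 3? yes. Count so far: 4
Gen 7: crossing 1x2. Involves strand 3? no. Count so far: 4
Gen 8: crossing 2x1. Involves strand 3? no. Count so far: 4
Gen 9: crossing 1x2. Involves strand 3? no. Count so far: 4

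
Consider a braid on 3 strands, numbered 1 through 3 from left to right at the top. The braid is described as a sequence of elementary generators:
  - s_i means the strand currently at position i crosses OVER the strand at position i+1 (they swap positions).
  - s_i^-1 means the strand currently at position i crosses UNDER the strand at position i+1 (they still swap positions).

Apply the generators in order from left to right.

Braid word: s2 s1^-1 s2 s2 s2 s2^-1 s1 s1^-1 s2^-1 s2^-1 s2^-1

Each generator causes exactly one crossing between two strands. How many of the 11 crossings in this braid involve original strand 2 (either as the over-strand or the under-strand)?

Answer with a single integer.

Answer: 8

Derivation:
Gen 1: crossing 2x3. Involves strand 2? yes. Count so far: 1
Gen 2: crossing 1x3. Involves strand 2? no. Count so far: 1
Gen 3: crossing 1x2. Involves strand 2? yes. Count so far: 2
Gen 4: crossing 2x1. Involves strand 2? yes. Count so far: 3
Gen 5: crossing 1x2. Involves strand 2? yes. Count so far: 4
Gen 6: crossing 2x1. Involves strand 2? yes. Count so far: 5
Gen 7: crossing 3x1. Involves strand 2? no. Count so far: 5
Gen 8: crossing 1x3. Involves strand 2? no. Count so far: 5
Gen 9: crossing 1x2. Involves strand 2? yes. Count so far: 6
Gen 10: crossing 2x1. Involves strand 2? yes. Count so far: 7
Gen 11: crossing 1x2. Involves strand 2? yes. Count so far: 8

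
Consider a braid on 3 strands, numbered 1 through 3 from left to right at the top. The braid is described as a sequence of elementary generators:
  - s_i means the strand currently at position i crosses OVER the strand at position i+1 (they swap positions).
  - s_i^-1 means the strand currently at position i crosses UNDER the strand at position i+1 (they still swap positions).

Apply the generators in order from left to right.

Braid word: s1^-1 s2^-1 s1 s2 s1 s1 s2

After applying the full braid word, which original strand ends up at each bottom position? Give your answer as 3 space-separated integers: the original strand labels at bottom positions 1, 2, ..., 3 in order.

Answer: 3 2 1

Derivation:
Gen 1 (s1^-1): strand 1 crosses under strand 2. Perm now: [2 1 3]
Gen 2 (s2^-1): strand 1 crosses under strand 3. Perm now: [2 3 1]
Gen 3 (s1): strand 2 crosses over strand 3. Perm now: [3 2 1]
Gen 4 (s2): strand 2 crosses over strand 1. Perm now: [3 1 2]
Gen 5 (s1): strand 3 crosses over strand 1. Perm now: [1 3 2]
Gen 6 (s1): strand 1 crosses over strand 3. Perm now: [3 1 2]
Gen 7 (s2): strand 1 crosses over strand 2. Perm now: [3 2 1]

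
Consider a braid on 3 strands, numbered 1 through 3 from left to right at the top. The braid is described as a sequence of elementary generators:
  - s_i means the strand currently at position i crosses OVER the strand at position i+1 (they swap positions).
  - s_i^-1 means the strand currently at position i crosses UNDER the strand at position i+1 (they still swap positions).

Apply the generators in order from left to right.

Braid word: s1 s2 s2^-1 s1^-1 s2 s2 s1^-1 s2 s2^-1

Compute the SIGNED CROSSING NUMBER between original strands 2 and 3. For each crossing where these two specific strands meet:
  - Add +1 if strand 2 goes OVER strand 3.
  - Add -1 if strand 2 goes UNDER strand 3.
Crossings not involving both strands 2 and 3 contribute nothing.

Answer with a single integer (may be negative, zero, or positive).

Answer: 0

Derivation:
Gen 1: crossing 1x2. Both 2&3? no. Sum: 0
Gen 2: crossing 1x3. Both 2&3? no. Sum: 0
Gen 3: crossing 3x1. Both 2&3? no. Sum: 0
Gen 4: crossing 2x1. Both 2&3? no. Sum: 0
Gen 5: 2 over 3. Both 2&3? yes. Contrib: +1. Sum: 1
Gen 6: 3 over 2. Both 2&3? yes. Contrib: -1. Sum: 0
Gen 7: crossing 1x2. Both 2&3? no. Sum: 0
Gen 8: crossing 1x3. Both 2&3? no. Sum: 0
Gen 9: crossing 3x1. Both 2&3? no. Sum: 0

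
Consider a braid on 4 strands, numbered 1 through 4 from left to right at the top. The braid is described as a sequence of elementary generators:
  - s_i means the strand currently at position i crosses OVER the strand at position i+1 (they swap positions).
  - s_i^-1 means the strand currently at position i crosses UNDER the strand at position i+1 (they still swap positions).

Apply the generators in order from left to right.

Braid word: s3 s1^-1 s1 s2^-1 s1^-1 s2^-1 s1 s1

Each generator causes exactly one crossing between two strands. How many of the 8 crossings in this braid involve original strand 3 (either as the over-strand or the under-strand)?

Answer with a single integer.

Gen 1: crossing 3x4. Involves strand 3? yes. Count so far: 1
Gen 2: crossing 1x2. Involves strand 3? no. Count so far: 1
Gen 3: crossing 2x1. Involves strand 3? no. Count so far: 1
Gen 4: crossing 2x4. Involves strand 3? no. Count so far: 1
Gen 5: crossing 1x4. Involves strand 3? no. Count so far: 1
Gen 6: crossing 1x2. Involves strand 3? no. Count so far: 1
Gen 7: crossing 4x2. Involves strand 3? no. Count so far: 1
Gen 8: crossing 2x4. Involves strand 3? no. Count so far: 1

Answer: 1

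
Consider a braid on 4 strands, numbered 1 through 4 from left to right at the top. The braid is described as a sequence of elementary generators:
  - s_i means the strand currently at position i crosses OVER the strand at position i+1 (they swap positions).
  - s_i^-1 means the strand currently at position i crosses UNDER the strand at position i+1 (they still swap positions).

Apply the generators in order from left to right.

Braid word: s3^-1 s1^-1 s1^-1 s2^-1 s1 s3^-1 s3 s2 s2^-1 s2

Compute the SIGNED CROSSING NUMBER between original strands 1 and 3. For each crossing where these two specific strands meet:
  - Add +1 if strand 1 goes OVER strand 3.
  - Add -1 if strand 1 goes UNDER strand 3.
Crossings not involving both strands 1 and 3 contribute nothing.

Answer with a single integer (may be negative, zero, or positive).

Answer: 0

Derivation:
Gen 1: crossing 3x4. Both 1&3? no. Sum: 0
Gen 2: crossing 1x2. Both 1&3? no. Sum: 0
Gen 3: crossing 2x1. Both 1&3? no. Sum: 0
Gen 4: crossing 2x4. Both 1&3? no. Sum: 0
Gen 5: crossing 1x4. Both 1&3? no. Sum: 0
Gen 6: crossing 2x3. Both 1&3? no. Sum: 0
Gen 7: crossing 3x2. Both 1&3? no. Sum: 0
Gen 8: crossing 1x2. Both 1&3? no. Sum: 0
Gen 9: crossing 2x1. Both 1&3? no. Sum: 0
Gen 10: crossing 1x2. Both 1&3? no. Sum: 0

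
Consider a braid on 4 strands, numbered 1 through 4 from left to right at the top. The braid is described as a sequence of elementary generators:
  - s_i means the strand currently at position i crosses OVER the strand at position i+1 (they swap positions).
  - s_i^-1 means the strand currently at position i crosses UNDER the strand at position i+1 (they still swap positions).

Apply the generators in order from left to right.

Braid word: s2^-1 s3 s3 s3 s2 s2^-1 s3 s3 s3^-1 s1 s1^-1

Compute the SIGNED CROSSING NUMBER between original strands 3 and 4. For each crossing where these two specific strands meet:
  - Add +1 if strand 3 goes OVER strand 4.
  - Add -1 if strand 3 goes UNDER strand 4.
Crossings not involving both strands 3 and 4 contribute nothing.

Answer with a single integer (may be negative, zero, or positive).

Answer: 2

Derivation:
Gen 1: crossing 2x3. Both 3&4? no. Sum: 0
Gen 2: crossing 2x4. Both 3&4? no. Sum: 0
Gen 3: crossing 4x2. Both 3&4? no. Sum: 0
Gen 4: crossing 2x4. Both 3&4? no. Sum: 0
Gen 5: 3 over 4. Both 3&4? yes. Contrib: +1. Sum: 1
Gen 6: 4 under 3. Both 3&4? yes. Contrib: +1. Sum: 2
Gen 7: crossing 4x2. Both 3&4? no. Sum: 2
Gen 8: crossing 2x4. Both 3&4? no. Sum: 2
Gen 9: crossing 4x2. Both 3&4? no. Sum: 2
Gen 10: crossing 1x3. Both 3&4? no. Sum: 2
Gen 11: crossing 3x1. Both 3&4? no. Sum: 2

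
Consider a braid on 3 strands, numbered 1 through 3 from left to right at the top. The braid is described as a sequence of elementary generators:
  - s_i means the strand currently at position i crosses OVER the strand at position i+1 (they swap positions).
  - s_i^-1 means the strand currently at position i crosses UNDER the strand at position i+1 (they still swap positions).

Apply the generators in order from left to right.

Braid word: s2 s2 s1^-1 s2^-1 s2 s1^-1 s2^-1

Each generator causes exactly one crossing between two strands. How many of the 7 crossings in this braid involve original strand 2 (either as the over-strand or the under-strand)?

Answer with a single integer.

Gen 1: crossing 2x3. Involves strand 2? yes. Count so far: 1
Gen 2: crossing 3x2. Involves strand 2? yes. Count so far: 2
Gen 3: crossing 1x2. Involves strand 2? yes. Count so far: 3
Gen 4: crossing 1x3. Involves strand 2? no. Count so far: 3
Gen 5: crossing 3x1. Involves strand 2? no. Count so far: 3
Gen 6: crossing 2x1. Involves strand 2? yes. Count so far: 4
Gen 7: crossing 2x3. Involves strand 2? yes. Count so far: 5

Answer: 5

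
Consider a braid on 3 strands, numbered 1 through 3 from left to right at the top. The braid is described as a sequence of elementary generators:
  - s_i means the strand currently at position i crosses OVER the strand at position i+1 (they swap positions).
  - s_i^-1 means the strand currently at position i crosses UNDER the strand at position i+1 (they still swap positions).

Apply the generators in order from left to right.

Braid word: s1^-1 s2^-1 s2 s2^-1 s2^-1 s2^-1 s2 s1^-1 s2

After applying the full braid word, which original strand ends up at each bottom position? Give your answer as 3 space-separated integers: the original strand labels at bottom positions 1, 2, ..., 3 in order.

Gen 1 (s1^-1): strand 1 crosses under strand 2. Perm now: [2 1 3]
Gen 2 (s2^-1): strand 1 crosses under strand 3. Perm now: [2 3 1]
Gen 3 (s2): strand 3 crosses over strand 1. Perm now: [2 1 3]
Gen 4 (s2^-1): strand 1 crosses under strand 3. Perm now: [2 3 1]
Gen 5 (s2^-1): strand 3 crosses under strand 1. Perm now: [2 1 3]
Gen 6 (s2^-1): strand 1 crosses under strand 3. Perm now: [2 3 1]
Gen 7 (s2): strand 3 crosses over strand 1. Perm now: [2 1 3]
Gen 8 (s1^-1): strand 2 crosses under strand 1. Perm now: [1 2 3]
Gen 9 (s2): strand 2 crosses over strand 3. Perm now: [1 3 2]

Answer: 1 3 2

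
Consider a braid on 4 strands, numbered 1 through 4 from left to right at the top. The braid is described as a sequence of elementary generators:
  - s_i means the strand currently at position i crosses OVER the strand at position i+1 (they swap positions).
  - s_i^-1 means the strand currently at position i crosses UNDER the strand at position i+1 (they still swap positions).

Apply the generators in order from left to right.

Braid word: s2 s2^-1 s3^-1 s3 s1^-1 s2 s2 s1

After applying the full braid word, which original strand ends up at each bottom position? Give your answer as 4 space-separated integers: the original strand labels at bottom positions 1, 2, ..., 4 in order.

Answer: 1 2 3 4

Derivation:
Gen 1 (s2): strand 2 crosses over strand 3. Perm now: [1 3 2 4]
Gen 2 (s2^-1): strand 3 crosses under strand 2. Perm now: [1 2 3 4]
Gen 3 (s3^-1): strand 3 crosses under strand 4. Perm now: [1 2 4 3]
Gen 4 (s3): strand 4 crosses over strand 3. Perm now: [1 2 3 4]
Gen 5 (s1^-1): strand 1 crosses under strand 2. Perm now: [2 1 3 4]
Gen 6 (s2): strand 1 crosses over strand 3. Perm now: [2 3 1 4]
Gen 7 (s2): strand 3 crosses over strand 1. Perm now: [2 1 3 4]
Gen 8 (s1): strand 2 crosses over strand 1. Perm now: [1 2 3 4]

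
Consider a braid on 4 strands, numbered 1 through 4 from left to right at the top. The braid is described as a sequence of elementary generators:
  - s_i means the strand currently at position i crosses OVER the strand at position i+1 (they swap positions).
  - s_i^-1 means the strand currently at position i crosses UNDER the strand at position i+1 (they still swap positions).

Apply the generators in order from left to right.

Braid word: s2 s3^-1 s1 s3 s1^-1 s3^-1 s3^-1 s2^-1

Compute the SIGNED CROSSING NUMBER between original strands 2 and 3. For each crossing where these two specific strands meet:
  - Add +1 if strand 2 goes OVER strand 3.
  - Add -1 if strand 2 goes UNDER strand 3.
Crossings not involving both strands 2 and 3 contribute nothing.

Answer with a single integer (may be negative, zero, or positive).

Gen 1: 2 over 3. Both 2&3? yes. Contrib: +1. Sum: 1
Gen 2: crossing 2x4. Both 2&3? no. Sum: 1
Gen 3: crossing 1x3. Both 2&3? no. Sum: 1
Gen 4: crossing 4x2. Both 2&3? no. Sum: 1
Gen 5: crossing 3x1. Both 2&3? no. Sum: 1
Gen 6: crossing 2x4. Both 2&3? no. Sum: 1
Gen 7: crossing 4x2. Both 2&3? no. Sum: 1
Gen 8: 3 under 2. Both 2&3? yes. Contrib: +1. Sum: 2

Answer: 2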